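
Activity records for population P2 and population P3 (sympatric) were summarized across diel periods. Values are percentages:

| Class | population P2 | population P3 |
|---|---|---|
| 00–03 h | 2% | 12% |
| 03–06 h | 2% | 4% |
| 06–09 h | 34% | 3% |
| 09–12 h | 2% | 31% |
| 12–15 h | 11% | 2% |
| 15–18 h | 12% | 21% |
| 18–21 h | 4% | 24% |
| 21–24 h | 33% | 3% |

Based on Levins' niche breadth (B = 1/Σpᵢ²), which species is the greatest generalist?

population P3

Convert percentages to proportions (divide by 100).
Σp_P2ᵢ² = 0.02² + 0.02² + 0.34² + 0.02² + 0.11² + 0.12² + 0.04² + 0.33² = 0.0004 + 0.0004 + 0.1156 + 0.0004 + 0.0121 + 0.0144 + 0.0016 + 0.1089 = 0.2538
B_P2 = 1 / 0.2538 = 3.9401
Σp_P3ᵢ² = 0.12² + 0.04² + 0.03² + 0.31² + 0.02² + 0.21² + 0.24² + 0.03² = 0.0144 + 0.0016 + 0.0009 + 0.0961 + 0.0004 + 0.0441 + 0.0576 + 0.0009 = 0.2160
B_P3 = 1 / 0.2160 = 4.6296
Highest B → broadest niche (most generalist): population P3 (B = 4.63).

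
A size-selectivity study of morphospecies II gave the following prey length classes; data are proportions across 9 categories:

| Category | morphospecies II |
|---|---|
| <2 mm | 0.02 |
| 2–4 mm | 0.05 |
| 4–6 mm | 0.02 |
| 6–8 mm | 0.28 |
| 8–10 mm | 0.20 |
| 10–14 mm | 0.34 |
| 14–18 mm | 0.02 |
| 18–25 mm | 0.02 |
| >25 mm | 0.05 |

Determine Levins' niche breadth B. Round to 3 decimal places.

Σpᵢ² = 0.02² + 0.05² + 0.02² + 0.28² + 0.20² + 0.34² + 0.02² + 0.02² + 0.05² = 0.0004 + 0.0025 + 0.0004 + 0.0784 + 0.0400 + 0.1156 + 0.0004 + 0.0004 + 0.0025 = 0.2406
B = 1 / 0.2406 = 4.15628

4.156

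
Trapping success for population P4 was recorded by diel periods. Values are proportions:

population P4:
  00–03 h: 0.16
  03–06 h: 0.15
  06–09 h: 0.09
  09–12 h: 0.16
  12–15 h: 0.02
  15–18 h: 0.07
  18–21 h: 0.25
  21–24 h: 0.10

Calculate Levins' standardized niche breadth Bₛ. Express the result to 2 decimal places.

Σpᵢ² = 0.16² + 0.15² + 0.09² + 0.16² + 0.02² + 0.07² + 0.25² + 0.10² = 0.0256 + 0.0225 + 0.0081 + 0.0256 + 0.0004 + 0.0049 + 0.0625 + 0.0100 = 0.1596
B = 1 / 0.1596 = 6.2657
Bₛ = (B − 1)/(n − 1) = (6.2657 − 1)/(8 − 1) = 5.2657/7 = 0.7522

0.75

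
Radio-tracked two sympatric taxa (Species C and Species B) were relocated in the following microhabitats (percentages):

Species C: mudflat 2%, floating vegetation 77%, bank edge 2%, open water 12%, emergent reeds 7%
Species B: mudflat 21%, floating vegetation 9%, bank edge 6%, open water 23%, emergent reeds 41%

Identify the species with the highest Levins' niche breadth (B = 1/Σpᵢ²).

Species B

Convert percentages to proportions (divide by 100).
Σp_Cᵢ² = 0.02² + 0.77² + 0.02² + 0.12² + 0.07² = 0.0004 + 0.5929 + 0.0004 + 0.0144 + 0.0049 = 0.6130
B_C = 1 / 0.6130 = 1.6313
Σp_Bᵢ² = 0.21² + 0.09² + 0.06² + 0.23² + 0.41² = 0.0441 + 0.0081 + 0.0036 + 0.0529 + 0.1681 = 0.2768
B_B = 1 / 0.2768 = 3.6127
Highest B → broadest niche (most generalist): Species B (B = 3.61).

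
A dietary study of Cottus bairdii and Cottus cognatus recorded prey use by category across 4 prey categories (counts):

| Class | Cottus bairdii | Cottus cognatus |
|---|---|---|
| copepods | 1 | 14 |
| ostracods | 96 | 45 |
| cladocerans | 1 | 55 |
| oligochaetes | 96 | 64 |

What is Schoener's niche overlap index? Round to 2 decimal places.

Proportions for Cottus bairdii (n=194): 1/194=0.0052, 96/194=0.4948, 1/194=0.0052, 96/194=0.4948
Proportions for Cottus cognatus (n=178): 14/178=0.0787, 45/178=0.2528, 55/178=0.3090, 64/178=0.3596
Σ|p₁ᵢ − p₂ᵢ| = 0.0735 + 0.2420 + 0.3038 + 0.1352 = 0.7545
D = 1 − ½ × 0.7545 = 1 − 0.37725 = 0.62275

0.62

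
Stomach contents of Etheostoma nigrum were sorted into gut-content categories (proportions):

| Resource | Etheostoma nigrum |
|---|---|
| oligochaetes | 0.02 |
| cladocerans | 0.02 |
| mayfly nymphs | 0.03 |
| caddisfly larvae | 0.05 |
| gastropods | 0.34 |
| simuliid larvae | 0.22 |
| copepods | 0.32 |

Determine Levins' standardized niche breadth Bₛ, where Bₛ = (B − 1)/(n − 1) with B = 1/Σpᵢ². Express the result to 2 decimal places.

Σpᵢ² = 0.02² + 0.02² + 0.03² + 0.05² + 0.34² + 0.22² + 0.32² = 0.0004 + 0.0004 + 0.0009 + 0.0025 + 0.1156 + 0.0484 + 0.1024 = 0.2706
B = 1 / 0.2706 = 3.6955
Bₛ = (B − 1)/(n − 1) = (3.6955 − 1)/(7 − 1) = 2.6955/6 = 0.4493

0.45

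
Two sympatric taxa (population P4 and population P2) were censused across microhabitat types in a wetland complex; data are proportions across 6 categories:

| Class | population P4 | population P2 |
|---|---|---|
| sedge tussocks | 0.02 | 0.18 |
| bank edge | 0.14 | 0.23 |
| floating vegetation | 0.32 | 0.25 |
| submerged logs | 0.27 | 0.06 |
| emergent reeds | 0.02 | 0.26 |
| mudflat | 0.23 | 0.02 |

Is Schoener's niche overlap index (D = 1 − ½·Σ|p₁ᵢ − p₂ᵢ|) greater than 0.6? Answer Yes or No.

No

Σ|p₁ᵢ − p₂ᵢ| = 0.16 + 0.09 + 0.07 + 0.21 + 0.24 + 0.21 = 0.98
D = 1 − ½ × 0.98 = 1 − 0.490 = 0.5100
D = 0.5100 < 0.6 → No.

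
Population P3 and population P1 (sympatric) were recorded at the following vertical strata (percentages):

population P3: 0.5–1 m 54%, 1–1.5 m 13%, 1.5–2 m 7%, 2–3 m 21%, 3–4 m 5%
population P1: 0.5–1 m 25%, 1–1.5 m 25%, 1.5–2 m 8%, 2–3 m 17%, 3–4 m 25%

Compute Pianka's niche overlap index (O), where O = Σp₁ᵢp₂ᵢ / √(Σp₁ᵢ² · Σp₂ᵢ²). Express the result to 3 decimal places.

0.781

Convert percentages to proportions (divide by 100).
Σ p₁ᵢp₂ᵢ = 0.1350 + 0.0325 + 0.0056 + 0.0357 + 0.0125 = 0.2213
Σp_1ᵢ² = 0.54² + 0.13² + 0.07² + 0.21² + 0.05² = 0.2916 + 0.0169 + 0.0049 + 0.0441 + 0.0025 = 0.3600
Σp_2ᵢ² = 0.25² + 0.25² + 0.08² + 0.17² + 0.25² = 0.0625 + 0.0625 + 0.0064 + 0.0289 + 0.0625 = 0.2228
O = 0.2213 / √(0.3600 × 0.2228) = 0.2213 / 0.283210 = 0.78140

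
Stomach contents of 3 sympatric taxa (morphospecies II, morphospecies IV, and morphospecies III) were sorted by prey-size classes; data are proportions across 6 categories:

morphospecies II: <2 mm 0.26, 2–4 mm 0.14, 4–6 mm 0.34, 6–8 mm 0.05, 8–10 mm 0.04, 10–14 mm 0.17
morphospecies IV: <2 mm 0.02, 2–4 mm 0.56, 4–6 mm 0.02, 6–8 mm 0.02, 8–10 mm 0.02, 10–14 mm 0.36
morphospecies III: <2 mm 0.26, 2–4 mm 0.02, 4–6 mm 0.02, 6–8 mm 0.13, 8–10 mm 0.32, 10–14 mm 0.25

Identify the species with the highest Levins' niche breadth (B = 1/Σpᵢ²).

morphospecies II

Σp_IIᵢ² = 0.26² + 0.14² + 0.34² + 0.05² + 0.04² + 0.17² = 0.0676 + 0.0196 + 0.1156 + 0.0025 + 0.0016 + 0.0289 = 0.2358
B_II = 1 / 0.2358 = 4.2409
Σp_IVᵢ² = 0.02² + 0.56² + 0.02² + 0.02² + 0.02² + 0.36² = 0.0004 + 0.3136 + 0.0004 + 0.0004 + 0.0004 + 0.1296 = 0.4448
B_IV = 1 / 0.4448 = 2.2482
Σp_IIIᵢ² = 0.26² + 0.02² + 0.02² + 0.13² + 0.32² + 0.25² = 0.0676 + 0.0004 + 0.0004 + 0.0169 + 0.1024 + 0.0625 = 0.2502
B_III = 1 / 0.2502 = 3.9968
Highest B → broadest niche (most generalist): morphospecies II (B = 4.24).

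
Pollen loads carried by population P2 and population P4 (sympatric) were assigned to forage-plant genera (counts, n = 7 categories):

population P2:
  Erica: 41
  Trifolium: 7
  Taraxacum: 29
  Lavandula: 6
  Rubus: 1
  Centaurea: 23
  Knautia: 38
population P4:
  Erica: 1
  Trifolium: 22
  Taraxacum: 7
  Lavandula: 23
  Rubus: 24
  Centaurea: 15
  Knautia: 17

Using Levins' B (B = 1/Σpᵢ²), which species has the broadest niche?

Proportions for population P2 (n=145): 41/145=0.2828, 7/145=0.0483, 29/145=0.2000, 6/145=0.0414, 1/145=0.0069, 23/145=0.1586, 38/145=0.2621
Proportions for population P4 (n=109): 1/109=0.0092, 22/109=0.2018, 7/109=0.0642, 23/109=0.2110, 24/109=0.2202, 15/109=0.1376, 17/109=0.1560
Σp_P2ᵢ² = 0.2828² + 0.0483² + 0.2000² + 0.0414² + 0.0069² + 0.1586² + 0.2621² = 0.079976 + 0.002333 + 0.040000 + 0.001714 + 0.000048 + 0.025154 + 0.068696 = 0.217921
B_P2 = 1 / 0.217921 = 4.5888
Σp_P4ᵢ² = 0.0092² + 0.2018² + 0.0642² + 0.2110² + 0.2202² + 0.1376² + 0.1560² = 0.000085 + 0.040723 + 0.004122 + 0.044521 + 0.048488 + 0.018934 + 0.024336 = 0.181209
B_P4 = 1 / 0.181209 = 5.5185
Highest B → broadest niche (most generalist): population P4 (B = 5.52).

population P4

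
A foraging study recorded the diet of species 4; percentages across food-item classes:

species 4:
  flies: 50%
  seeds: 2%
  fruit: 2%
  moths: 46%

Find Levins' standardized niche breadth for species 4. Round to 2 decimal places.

0.39

Convert percentages to proportions (divide by 100).
Σpᵢ² = 0.50² + 0.02² + 0.02² + 0.46² = 0.2500 + 0.0004 + 0.0004 + 0.2116 = 0.4624
B = 1 / 0.4624 = 2.1626
Bₛ = (B − 1)/(n − 1) = (2.1626 − 1)/(4 − 1) = 1.1626/3 = 0.3875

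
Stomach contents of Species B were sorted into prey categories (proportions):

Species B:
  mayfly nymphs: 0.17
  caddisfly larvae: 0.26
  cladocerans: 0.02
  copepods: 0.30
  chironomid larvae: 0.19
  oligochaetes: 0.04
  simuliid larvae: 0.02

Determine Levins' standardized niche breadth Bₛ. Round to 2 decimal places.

Σpᵢ² = 0.17² + 0.26² + 0.02² + 0.30² + 0.19² + 0.04² + 0.02² = 0.0289 + 0.0676 + 0.0004 + 0.0900 + 0.0361 + 0.0016 + 0.0004 = 0.2250
B = 1 / 0.2250 = 4.4444
Bₛ = (B − 1)/(n − 1) = (4.4444 − 1)/(7 − 1) = 3.4444/6 = 0.5741

0.57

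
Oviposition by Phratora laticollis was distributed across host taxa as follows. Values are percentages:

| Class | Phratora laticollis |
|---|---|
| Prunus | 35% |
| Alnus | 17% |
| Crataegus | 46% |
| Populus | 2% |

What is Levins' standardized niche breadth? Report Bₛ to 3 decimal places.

Convert percentages to proportions (divide by 100).
Σpᵢ² = 0.35² + 0.17² + 0.46² + 0.02² = 0.1225 + 0.0289 + 0.2116 + 0.0004 = 0.3634
B = 1 / 0.3634 = 2.75179
Bₛ = (B − 1)/(n − 1) = (2.75179 − 1)/(4 − 1) = 1.75179/3 = 0.58393

0.584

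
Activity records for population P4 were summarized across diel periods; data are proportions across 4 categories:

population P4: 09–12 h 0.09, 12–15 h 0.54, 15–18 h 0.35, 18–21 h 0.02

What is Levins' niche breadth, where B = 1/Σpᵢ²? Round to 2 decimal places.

Σpᵢ² = 0.09² + 0.54² + 0.35² + 0.02² = 0.0081 + 0.2916 + 0.1225 + 0.0004 = 0.4226
B = 1 / 0.4226 = 2.3663

2.37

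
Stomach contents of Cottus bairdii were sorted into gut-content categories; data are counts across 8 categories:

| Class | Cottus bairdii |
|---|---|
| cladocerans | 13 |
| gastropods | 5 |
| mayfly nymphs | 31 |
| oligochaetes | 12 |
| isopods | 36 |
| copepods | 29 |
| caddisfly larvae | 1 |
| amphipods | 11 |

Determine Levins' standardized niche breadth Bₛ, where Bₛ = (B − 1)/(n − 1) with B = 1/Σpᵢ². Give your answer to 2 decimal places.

0.62

Proportions for Cottus bairdii (n=138): 13/138=0.0942, 5/138=0.0362, 31/138=0.2246, 12/138=0.0870, 36/138=0.2609, 29/138=0.2101, 1/138=0.0072, 11/138=0.0797
Σpᵢ² = 0.0942² + 0.0362² + 0.2246² + 0.0870² + 0.2609² + 0.2101² + 0.0072² + 0.0797² = 0.008874 + 0.001310 + 0.050445 + 0.007569 + 0.068069 + 0.044142 + 0.000052 + 0.006352 = 0.186813
B = 1 / 0.186813 = 5.3529
Bₛ = (B − 1)/(n − 1) = (5.3529 − 1)/(8 − 1) = 4.3529/7 = 0.6218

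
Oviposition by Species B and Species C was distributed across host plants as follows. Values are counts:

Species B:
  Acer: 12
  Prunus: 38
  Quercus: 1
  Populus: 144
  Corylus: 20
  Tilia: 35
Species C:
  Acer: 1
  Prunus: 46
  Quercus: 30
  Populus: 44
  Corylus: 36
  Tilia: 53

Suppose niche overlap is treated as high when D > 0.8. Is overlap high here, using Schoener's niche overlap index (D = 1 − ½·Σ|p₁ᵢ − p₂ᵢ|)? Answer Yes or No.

Proportions for Species B (n=250): 12/250=0.0480, 38/250=0.1520, 1/250=0.0040, 144/250=0.5760, 20/250=0.0800, 35/250=0.1400
Proportions for Species C (n=210): 1/210=0.0048, 46/210=0.2190, 30/210=0.1429, 44/210=0.2095, 36/210=0.1714, 53/210=0.2524
Σ|p₁ᵢ − p₂ᵢ| = 0.0432 + 0.0670 + 0.1389 + 0.3665 + 0.0914 + 0.1124 = 0.8194
D = 1 − ½ × 0.8194 = 1 − 0.40970 = 0.59030
D = 0.59030 < 0.8 → No.

No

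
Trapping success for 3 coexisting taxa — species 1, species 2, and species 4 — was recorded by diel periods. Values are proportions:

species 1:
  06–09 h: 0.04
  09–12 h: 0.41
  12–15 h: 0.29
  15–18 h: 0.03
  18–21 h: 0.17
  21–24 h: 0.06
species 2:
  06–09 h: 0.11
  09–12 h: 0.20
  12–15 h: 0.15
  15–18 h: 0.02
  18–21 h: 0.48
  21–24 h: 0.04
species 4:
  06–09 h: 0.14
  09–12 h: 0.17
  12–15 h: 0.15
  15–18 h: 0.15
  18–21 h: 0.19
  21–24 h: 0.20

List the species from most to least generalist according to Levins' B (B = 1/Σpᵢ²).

Σp_1ᵢ² = 0.04² + 0.41² + 0.29² + 0.03² + 0.17² + 0.06² = 0.0016 + 0.1681 + 0.0841 + 0.0009 + 0.0289 + 0.0036 = 0.2872
B_1 = 1 / 0.2872 = 3.4819
Σp_2ᵢ² = 0.11² + 0.20² + 0.15² + 0.02² + 0.48² + 0.04² = 0.0121 + 0.0400 + 0.0225 + 0.0004 + 0.2304 + 0.0016 = 0.3070
B_2 = 1 / 0.3070 = 3.2573
Σp_4ᵢ² = 0.14² + 0.17² + 0.15² + 0.15² + 0.19² + 0.20² = 0.0196 + 0.0289 + 0.0225 + 0.0225 + 0.0361 + 0.0400 = 0.1696
B_4 = 1 / 0.1696 = 5.8962
Ranking by B (broadest → narrowest): species 4 (5.90) > species 1 (3.48) > species 2 (3.26)

species 4 > species 1 > species 2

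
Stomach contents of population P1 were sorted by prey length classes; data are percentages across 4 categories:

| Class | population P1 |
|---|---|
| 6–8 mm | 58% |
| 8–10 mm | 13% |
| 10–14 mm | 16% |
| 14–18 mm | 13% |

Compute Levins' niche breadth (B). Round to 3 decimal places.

Convert percentages to proportions (divide by 100).
Σpᵢ² = 0.58² + 0.13² + 0.16² + 0.13² = 0.3364 + 0.0169 + 0.0256 + 0.0169 = 0.3958
B = 1 / 0.3958 = 2.52653

2.527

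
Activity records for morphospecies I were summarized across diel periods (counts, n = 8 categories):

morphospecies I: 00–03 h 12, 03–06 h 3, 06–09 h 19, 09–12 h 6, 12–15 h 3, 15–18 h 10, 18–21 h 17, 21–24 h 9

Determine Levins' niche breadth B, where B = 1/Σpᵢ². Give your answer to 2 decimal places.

Proportions for morphospecies I (n=79): 12/79=0.1519, 3/79=0.0380, 19/79=0.2405, 6/79=0.0759, 3/79=0.0380, 10/79=0.1266, 17/79=0.2152, 9/79=0.1139
Σpᵢ² = 0.1519² + 0.0380² + 0.2405² + 0.0759² + 0.0380² + 0.1266² + 0.2152² + 0.1139² = 0.023074 + 0.001444 + 0.057840 + 0.005761 + 0.001444 + 0.016028 + 0.046311 + 0.012973 = 0.164875
B = 1 / 0.164875 = 6.0652

6.07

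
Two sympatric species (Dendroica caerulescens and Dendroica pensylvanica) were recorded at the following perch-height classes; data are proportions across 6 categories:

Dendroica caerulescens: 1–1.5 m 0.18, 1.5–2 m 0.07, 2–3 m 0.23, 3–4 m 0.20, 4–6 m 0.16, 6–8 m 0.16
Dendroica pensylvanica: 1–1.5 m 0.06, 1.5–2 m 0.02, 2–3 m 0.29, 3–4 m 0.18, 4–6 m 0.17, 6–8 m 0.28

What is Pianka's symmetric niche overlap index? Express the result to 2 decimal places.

0.92

Σ p₁ᵢp₂ᵢ = 0.0108 + 0.0014 + 0.0667 + 0.0360 + 0.0272 + 0.0448 = 0.1869
Σp_1ᵢ² = 0.18² + 0.07² + 0.23² + 0.20² + 0.16² + 0.16² = 0.0324 + 0.0049 + 0.0529 + 0.0400 + 0.0256 + 0.0256 = 0.1814
Σp_2ᵢ² = 0.06² + 0.02² + 0.29² + 0.18² + 0.17² + 0.28² = 0.0036 + 0.0004 + 0.0841 + 0.0324 + 0.0289 + 0.0784 = 0.2278
O = 0.1869 / √(0.1814 × 0.2278) = 0.1869 / 0.20328 = 0.9194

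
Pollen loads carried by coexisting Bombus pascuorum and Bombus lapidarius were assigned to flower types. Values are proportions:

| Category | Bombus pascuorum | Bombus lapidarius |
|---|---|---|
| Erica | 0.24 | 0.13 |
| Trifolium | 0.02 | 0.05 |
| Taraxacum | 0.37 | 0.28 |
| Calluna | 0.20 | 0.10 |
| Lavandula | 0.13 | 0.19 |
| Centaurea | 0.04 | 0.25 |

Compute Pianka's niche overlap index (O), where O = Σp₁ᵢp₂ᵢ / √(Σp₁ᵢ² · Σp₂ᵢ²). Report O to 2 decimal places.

Σ p₁ᵢp₂ᵢ = 0.0312 + 0.0010 + 0.1036 + 0.0200 + 0.0247 + 0.0100 = 0.1905
Σp_1ᵢ² = 0.24² + 0.02² + 0.37² + 0.20² + 0.13² + 0.04² = 0.0576 + 0.0004 + 0.1369 + 0.0400 + 0.0169 + 0.0016 = 0.2534
Σp_2ᵢ² = 0.13² + 0.05² + 0.28² + 0.10² + 0.19² + 0.25² = 0.0169 + 0.0025 + 0.0784 + 0.0100 + 0.0361 + 0.0625 = 0.2064
O = 0.1905 / √(0.2534 × 0.2064) = 0.1905 / 0.22870 = 0.8330

0.83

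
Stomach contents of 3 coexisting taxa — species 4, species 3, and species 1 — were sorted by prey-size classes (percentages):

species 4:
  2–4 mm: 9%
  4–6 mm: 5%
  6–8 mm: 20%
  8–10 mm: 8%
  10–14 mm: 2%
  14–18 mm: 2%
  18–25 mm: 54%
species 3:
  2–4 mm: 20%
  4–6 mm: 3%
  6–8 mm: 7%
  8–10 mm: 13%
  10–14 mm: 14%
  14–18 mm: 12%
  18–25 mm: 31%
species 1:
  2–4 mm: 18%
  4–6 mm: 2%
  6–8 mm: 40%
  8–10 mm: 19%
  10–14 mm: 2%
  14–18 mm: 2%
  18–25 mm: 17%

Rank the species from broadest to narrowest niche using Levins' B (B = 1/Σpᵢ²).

Convert percentages to proportions (divide by 100).
Σp_4ᵢ² = 0.09² + 0.05² + 0.20² + 0.08² + 0.02² + 0.02² + 0.54² = 0.0081 + 0.0025 + 0.0400 + 0.0064 + 0.0004 + 0.0004 + 0.2916 = 0.3494
B_4 = 1 / 0.3494 = 2.8620
Σp_3ᵢ² = 0.20² + 0.03² + 0.07² + 0.13² + 0.14² + 0.12² + 0.31² = 0.0400 + 0.0009 + 0.0049 + 0.0169 + 0.0196 + 0.0144 + 0.0961 = 0.1928
B_3 = 1 / 0.1928 = 5.1867
Σp_1ᵢ² = 0.18² + 0.02² + 0.40² + 0.19² + 0.02² + 0.02² + 0.17² = 0.0324 + 0.0004 + 0.1600 + 0.0361 + 0.0004 + 0.0004 + 0.0289 = 0.2586
B_1 = 1 / 0.2586 = 3.8670
Ranking by B (broadest → narrowest): species 3 (5.19) > species 1 (3.87) > species 4 (2.86)

species 3 > species 1 > species 4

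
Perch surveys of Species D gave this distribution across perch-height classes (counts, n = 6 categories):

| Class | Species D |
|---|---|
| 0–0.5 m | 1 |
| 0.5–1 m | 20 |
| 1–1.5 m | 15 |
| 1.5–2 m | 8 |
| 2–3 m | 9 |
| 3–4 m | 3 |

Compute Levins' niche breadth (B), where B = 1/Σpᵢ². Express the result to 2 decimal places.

Proportions for Species D (n=56): 1/56=0.0179, 20/56=0.3571, 15/56=0.2679, 8/56=0.1429, 9/56=0.1607, 3/56=0.0536
Σpᵢ² = 0.0179² + 0.3571² + 0.2679² + 0.1429² + 0.1607² + 0.0536² = 0.000320 + 0.127520 + 0.071770 + 0.020420 + 0.025824 + 0.002873 = 0.248727
B = 1 / 0.248727 = 4.0205

4.02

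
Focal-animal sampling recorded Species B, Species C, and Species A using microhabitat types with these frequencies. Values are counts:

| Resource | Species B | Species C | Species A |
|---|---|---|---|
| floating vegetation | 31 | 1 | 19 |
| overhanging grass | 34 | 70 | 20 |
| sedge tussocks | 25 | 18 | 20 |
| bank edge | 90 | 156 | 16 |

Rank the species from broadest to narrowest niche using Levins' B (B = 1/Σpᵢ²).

Species A > Species B > Species C

Proportions for Species B (n=180): 31/180=0.1722, 34/180=0.1889, 25/180=0.1389, 90/180=0.5000
Proportions for Species C (n=245): 1/245=0.0041, 70/245=0.2857, 18/245=0.0735, 156/245=0.6367
Proportions for Species A (n=75): 19/75=0.2533, 20/75=0.2667, 20/75=0.2667, 16/75=0.2133
Σp_Bᵢ² = 0.1722² + 0.1889² + 0.1389² + 0.5000² = 0.029653 + 0.035683 + 0.019293 + 0.250000 = 0.334629
B_B = 1 / 0.334629 = 2.9884
Σp_Cᵢ² = 0.0041² + 0.2857² + 0.0735² + 0.6367² = 0.000017 + 0.081624 + 0.005402 + 0.405387 = 0.492430
B_C = 1 / 0.492430 = 2.0307
Σp_Aᵢ² = 0.2533² + 0.2667² + 0.2667² + 0.2133² = 0.064161 + 0.071129 + 0.071129 + 0.045497 = 0.251916
B_A = 1 / 0.251916 = 3.9696
Ranking by B (broadest → narrowest): Species A (3.97) > Species B (2.99) > Species C (2.03)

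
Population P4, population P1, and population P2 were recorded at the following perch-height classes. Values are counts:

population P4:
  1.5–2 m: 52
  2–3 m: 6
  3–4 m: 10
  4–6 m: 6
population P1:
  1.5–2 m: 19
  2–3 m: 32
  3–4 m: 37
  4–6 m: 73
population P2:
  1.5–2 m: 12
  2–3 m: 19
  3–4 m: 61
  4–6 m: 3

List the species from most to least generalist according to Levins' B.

population P1 > population P2 > population P4

Proportions for population P4 (n=74): 52/74=0.7027, 6/74=0.0811, 10/74=0.1351, 6/74=0.0811
Proportions for population P1 (n=161): 19/161=0.1180, 32/161=0.1988, 37/161=0.2298, 73/161=0.4534
Proportions for population P2 (n=95): 12/95=0.1263, 19/95=0.2000, 61/95=0.6421, 3/95=0.0316
Σp_P4ᵢ² = 0.7027² + 0.0811² + 0.1351² + 0.0811² = 0.493787 + 0.006577 + 0.018252 + 0.006577 = 0.525193
B_P4 = 1 / 0.525193 = 1.9041
Σp_P1ᵢ² = 0.1180² + 0.1988² + 0.2298² + 0.4534² = 0.013924 + 0.039521 + 0.052808 + 0.205572 = 0.311825
B_P1 = 1 / 0.311825 = 3.2069
Σp_P2ᵢ² = 0.1263² + 0.2000² + 0.6421² + 0.0316² = 0.015952 + 0.040000 + 0.412292 + 0.000999 = 0.469243
B_P2 = 1 / 0.469243 = 2.1311
Ranking by B (broadest → narrowest): population P1 (3.21) > population P2 (2.13) > population P4 (1.90)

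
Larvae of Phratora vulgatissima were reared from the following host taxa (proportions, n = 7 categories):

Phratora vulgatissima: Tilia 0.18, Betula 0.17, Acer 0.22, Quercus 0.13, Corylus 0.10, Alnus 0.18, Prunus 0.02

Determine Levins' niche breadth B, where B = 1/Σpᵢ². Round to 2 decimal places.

Σpᵢ² = 0.18² + 0.17² + 0.22² + 0.13² + 0.10² + 0.18² + 0.02² = 0.0324 + 0.0289 + 0.0484 + 0.0169 + 0.0100 + 0.0324 + 0.0004 = 0.1694
B = 1 / 0.1694 = 5.9032

5.90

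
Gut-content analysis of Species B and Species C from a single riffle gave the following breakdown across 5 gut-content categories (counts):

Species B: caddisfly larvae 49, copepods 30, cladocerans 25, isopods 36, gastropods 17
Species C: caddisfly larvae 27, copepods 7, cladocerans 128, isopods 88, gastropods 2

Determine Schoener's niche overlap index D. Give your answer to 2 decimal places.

Proportions for Species B (n=157): 49/157=0.3121, 30/157=0.1911, 25/157=0.1592, 36/157=0.2293, 17/157=0.1083
Proportions for Species C (n=252): 27/252=0.1071, 7/252=0.0278, 128/252=0.5079, 88/252=0.3492, 2/252=0.0079
Σ|p₁ᵢ − p₂ᵢ| = 0.2050 + 0.1633 + 0.3487 + 0.1199 + 0.1004 = 0.9373
D = 1 − ½ × 0.9373 = 1 − 0.46865 = 0.53135

0.53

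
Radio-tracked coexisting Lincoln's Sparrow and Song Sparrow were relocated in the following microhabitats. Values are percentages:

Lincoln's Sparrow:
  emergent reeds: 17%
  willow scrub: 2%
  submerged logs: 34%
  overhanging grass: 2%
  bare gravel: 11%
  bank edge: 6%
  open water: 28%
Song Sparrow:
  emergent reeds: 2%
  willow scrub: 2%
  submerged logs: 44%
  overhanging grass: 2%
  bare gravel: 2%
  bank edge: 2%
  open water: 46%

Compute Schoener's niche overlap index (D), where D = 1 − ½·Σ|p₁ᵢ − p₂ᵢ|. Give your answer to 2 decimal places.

Convert percentages to proportions (divide by 100).
Σ|p₁ᵢ − p₂ᵢ| = 0.15 + 0.00 + 0.10 + 0.00 + 0.09 + 0.04 + 0.18 = 0.56
D = 1 − ½ × 0.56 = 1 − 0.280 = 0.7200

0.72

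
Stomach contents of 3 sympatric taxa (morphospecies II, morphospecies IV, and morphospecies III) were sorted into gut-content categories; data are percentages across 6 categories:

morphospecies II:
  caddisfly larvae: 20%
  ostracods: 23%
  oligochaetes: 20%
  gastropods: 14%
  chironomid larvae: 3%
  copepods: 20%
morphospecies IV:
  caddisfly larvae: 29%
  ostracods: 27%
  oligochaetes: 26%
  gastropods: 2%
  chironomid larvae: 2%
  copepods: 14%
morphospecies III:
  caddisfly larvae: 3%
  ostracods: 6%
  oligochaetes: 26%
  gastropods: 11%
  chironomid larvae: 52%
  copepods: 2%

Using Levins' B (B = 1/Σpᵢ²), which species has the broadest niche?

Convert percentages to proportions (divide by 100).
Σp_IIᵢ² = 0.20² + 0.23² + 0.20² + 0.14² + 0.03² + 0.20² = 0.0400 + 0.0529 + 0.0400 + 0.0196 + 0.0009 + 0.0400 = 0.1934
B_II = 1 / 0.1934 = 5.1706
Σp_IVᵢ² = 0.29² + 0.27² + 0.26² + 0.02² + 0.02² + 0.14² = 0.0841 + 0.0729 + 0.0676 + 0.0004 + 0.0004 + 0.0196 = 0.2450
B_IV = 1 / 0.2450 = 4.0816
Σp_IIIᵢ² = 0.03² + 0.06² + 0.26² + 0.11² + 0.52² + 0.02² = 0.0009 + 0.0036 + 0.0676 + 0.0121 + 0.2704 + 0.0004 = 0.3550
B_III = 1 / 0.3550 = 2.8169
Highest B → broadest niche (most generalist): morphospecies II (B = 5.17).

morphospecies II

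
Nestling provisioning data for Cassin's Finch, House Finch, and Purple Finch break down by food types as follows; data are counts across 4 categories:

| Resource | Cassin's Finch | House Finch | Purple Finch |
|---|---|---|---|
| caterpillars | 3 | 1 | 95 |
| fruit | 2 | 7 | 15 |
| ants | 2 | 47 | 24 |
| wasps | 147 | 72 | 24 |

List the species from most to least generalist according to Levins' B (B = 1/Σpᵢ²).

Purple Finch > House Finch > Cassin's Finch

Proportions for Cassin's Finch (n=154): 3/154=0.0195, 2/154=0.0130, 2/154=0.0130, 147/154=0.9545
Proportions for House Finch (n=127): 1/127=0.0079, 7/127=0.0551, 47/127=0.3701, 72/127=0.5669
Proportions for Purple Finch (n=158): 95/158=0.6013, 15/158=0.0949, 24/158=0.1519, 24/158=0.1519
Σp_Cassᵢ² = 0.0195² + 0.0130² + 0.0130² + 0.9545² = 0.000380 + 0.000169 + 0.000169 + 0.911070 = 0.911788
B_Cass = 1 / 0.911788 = 1.0967
Σp_Housᵢ² = 0.0079² + 0.0551² + 0.3701² + 0.5669² = 0.000062 + 0.003036 + 0.136974 + 0.321376 = 0.461448
B_Hous = 1 / 0.461448 = 2.1671
Σp_Purpᵢ² = 0.6013² + 0.0949² + 0.1519² + 0.1519² = 0.361562 + 0.009006 + 0.023074 + 0.023074 = 0.416716
B_Purp = 1 / 0.416716 = 2.3997
Ranking by B (broadest → narrowest): Purple Finch (2.40) > House Finch (2.17) > Cassin's Finch (1.10)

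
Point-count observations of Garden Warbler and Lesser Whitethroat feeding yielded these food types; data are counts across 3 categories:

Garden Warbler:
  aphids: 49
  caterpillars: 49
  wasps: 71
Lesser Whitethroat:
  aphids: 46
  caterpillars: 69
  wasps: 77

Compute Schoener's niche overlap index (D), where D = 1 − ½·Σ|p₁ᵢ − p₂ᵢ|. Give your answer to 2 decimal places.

Proportions for Garden Warbler (n=169): 49/169=0.2899, 49/169=0.2899, 71/169=0.4201
Proportions for Lesser Whitethroat (n=192): 46/192=0.2396, 69/192=0.3594, 77/192=0.4010
Σ|p₁ᵢ − p₂ᵢ| = 0.0503 + 0.0695 + 0.0191 = 0.1389
D = 1 − ½ × 0.1389 = 1 − 0.06945 = 0.93055

0.93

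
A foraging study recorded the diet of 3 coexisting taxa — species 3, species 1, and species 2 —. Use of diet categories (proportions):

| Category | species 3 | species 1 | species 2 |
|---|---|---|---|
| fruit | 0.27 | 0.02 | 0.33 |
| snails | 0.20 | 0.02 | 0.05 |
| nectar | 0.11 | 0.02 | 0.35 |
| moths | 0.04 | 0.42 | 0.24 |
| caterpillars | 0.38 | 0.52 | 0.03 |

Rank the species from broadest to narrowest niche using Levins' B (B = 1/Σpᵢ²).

Σp_3ᵢ² = 0.27² + 0.20² + 0.11² + 0.04² + 0.38² = 0.0729 + 0.0400 + 0.0121 + 0.0016 + 0.1444 = 0.2710
B_3 = 1 / 0.2710 = 3.6900
Σp_1ᵢ² = 0.02² + 0.02² + 0.02² + 0.42² + 0.52² = 0.0004 + 0.0004 + 0.0004 + 0.1764 + 0.2704 = 0.4480
B_1 = 1 / 0.4480 = 2.2321
Σp_2ᵢ² = 0.33² + 0.05² + 0.35² + 0.24² + 0.03² = 0.1089 + 0.0025 + 0.1225 + 0.0576 + 0.0009 = 0.2924
B_2 = 1 / 0.2924 = 3.4200
Ranking by B (broadest → narrowest): species 3 (3.69) > species 2 (3.42) > species 1 (2.23)

species 3 > species 2 > species 1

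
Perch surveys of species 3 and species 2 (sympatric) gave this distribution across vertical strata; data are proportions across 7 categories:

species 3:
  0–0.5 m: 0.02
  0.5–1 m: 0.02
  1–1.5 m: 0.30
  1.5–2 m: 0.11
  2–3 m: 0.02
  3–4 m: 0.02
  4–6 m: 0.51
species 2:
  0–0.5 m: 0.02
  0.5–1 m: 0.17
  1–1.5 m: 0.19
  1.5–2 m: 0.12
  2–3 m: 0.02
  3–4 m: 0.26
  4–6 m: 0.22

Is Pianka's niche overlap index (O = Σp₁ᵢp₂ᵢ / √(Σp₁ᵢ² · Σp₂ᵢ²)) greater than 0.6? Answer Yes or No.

Σ p₁ᵢp₂ᵢ = 0.0004 + 0.0034 + 0.0570 + 0.0132 + 0.0004 + 0.0052 + 0.1122 = 0.1918
Σp_1ᵢ² = 0.02² + 0.02² + 0.30² + 0.11² + 0.02² + 0.02² + 0.51² = 0.0004 + 0.0004 + 0.0900 + 0.0121 + 0.0004 + 0.0004 + 0.2601 = 0.3638
Σp_2ᵢ² = 0.02² + 0.17² + 0.19² + 0.12² + 0.02² + 0.26² + 0.22² = 0.0004 + 0.0289 + 0.0361 + 0.0144 + 0.0004 + 0.0676 + 0.0484 = 0.1962
O = 0.1918 / √(0.3638 × 0.1962) = 0.1918 / 0.26717 = 0.7179
O = 0.7179 > 0.6 → Yes.

Yes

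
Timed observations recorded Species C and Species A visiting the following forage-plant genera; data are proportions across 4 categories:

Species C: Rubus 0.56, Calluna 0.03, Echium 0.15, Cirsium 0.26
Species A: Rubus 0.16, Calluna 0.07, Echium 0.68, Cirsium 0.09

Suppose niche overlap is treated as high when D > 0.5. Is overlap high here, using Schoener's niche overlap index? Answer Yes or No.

Σ|p₁ᵢ − p₂ᵢ| = 0.40 + 0.04 + 0.53 + 0.17 = 1.14
D = 1 − ½ × 1.14 = 1 − 0.570 = 0.4300
D = 0.4300 < 0.5 → No.

No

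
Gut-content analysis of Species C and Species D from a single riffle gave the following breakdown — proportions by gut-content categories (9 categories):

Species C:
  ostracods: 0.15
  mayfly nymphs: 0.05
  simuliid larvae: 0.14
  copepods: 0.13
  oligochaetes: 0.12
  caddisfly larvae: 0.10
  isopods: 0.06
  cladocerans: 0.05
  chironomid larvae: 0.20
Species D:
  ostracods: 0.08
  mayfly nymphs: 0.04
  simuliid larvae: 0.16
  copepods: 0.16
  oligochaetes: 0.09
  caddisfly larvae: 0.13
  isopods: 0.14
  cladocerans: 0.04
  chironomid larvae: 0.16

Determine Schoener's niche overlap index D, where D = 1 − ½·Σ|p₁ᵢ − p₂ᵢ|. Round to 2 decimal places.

Σ|p₁ᵢ − p₂ᵢ| = 0.07 + 0.01 + 0.02 + 0.03 + 0.03 + 0.03 + 0.08 + 0.01 + 0.04 = 0.32
D = 1 − ½ × 0.32 = 1 − 0.160 = 0.8400

0.84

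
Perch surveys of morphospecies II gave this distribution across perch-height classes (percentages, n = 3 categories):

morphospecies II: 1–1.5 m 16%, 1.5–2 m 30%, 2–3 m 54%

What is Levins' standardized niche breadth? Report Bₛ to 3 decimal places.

Convert percentages to proportions (divide by 100).
Σpᵢ² = 0.16² + 0.30² + 0.54² = 0.0256 + 0.0900 + 0.2916 = 0.4072
B = 1 / 0.4072 = 2.45580
Bₛ = (B − 1)/(n − 1) = (2.45580 − 1)/(3 − 1) = 1.45580/2 = 0.72790

0.728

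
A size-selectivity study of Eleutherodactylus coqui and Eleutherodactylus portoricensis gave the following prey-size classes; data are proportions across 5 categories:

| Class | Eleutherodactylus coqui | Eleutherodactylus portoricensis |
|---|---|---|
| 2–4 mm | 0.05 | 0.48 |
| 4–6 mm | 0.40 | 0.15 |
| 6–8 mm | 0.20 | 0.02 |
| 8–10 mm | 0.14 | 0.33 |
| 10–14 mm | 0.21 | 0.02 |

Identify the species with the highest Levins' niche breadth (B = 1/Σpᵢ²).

Σp_coquᵢ² = 0.05² + 0.40² + 0.20² + 0.14² + 0.21² = 0.0025 + 0.1600 + 0.0400 + 0.0196 + 0.0441 = 0.2662
B_coqu = 1 / 0.2662 = 3.7566
Σp_portᵢ² = 0.48² + 0.15² + 0.02² + 0.33² + 0.02² = 0.2304 + 0.0225 + 0.0004 + 0.1089 + 0.0004 = 0.3626
B_port = 1 / 0.3626 = 2.7579
Highest B → broadest niche (most generalist): Eleutherodactylus coqui (B = 3.76).

Eleutherodactylus coqui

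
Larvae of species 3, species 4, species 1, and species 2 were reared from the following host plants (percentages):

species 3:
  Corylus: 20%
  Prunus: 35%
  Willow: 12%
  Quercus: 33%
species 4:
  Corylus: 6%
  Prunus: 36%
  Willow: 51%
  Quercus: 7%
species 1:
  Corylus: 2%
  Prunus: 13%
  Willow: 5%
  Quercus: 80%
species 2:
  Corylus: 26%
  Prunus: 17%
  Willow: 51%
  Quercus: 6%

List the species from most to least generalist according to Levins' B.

species 3 > species 2 > species 4 > species 1

Convert percentages to proportions (divide by 100).
Σp_3ᵢ² = 0.20² + 0.35² + 0.12² + 0.33² = 0.0400 + 0.1225 + 0.0144 + 0.1089 = 0.2858
B_3 = 1 / 0.2858 = 3.4990
Σp_4ᵢ² = 0.06² + 0.36² + 0.51² + 0.07² = 0.0036 + 0.1296 + 0.2601 + 0.0049 = 0.3982
B_4 = 1 / 0.3982 = 2.5113
Σp_1ᵢ² = 0.02² + 0.13² + 0.05² + 0.80² = 0.0004 + 0.0169 + 0.0025 + 0.6400 = 0.6598
B_1 = 1 / 0.6598 = 1.5156
Σp_2ᵢ² = 0.26² + 0.17² + 0.51² + 0.06² = 0.0676 + 0.0289 + 0.2601 + 0.0036 = 0.3602
B_2 = 1 / 0.3602 = 2.7762
Ranking by B (broadest → narrowest): species 3 (3.50) > species 2 (2.78) > species 4 (2.51) > species 1 (1.52)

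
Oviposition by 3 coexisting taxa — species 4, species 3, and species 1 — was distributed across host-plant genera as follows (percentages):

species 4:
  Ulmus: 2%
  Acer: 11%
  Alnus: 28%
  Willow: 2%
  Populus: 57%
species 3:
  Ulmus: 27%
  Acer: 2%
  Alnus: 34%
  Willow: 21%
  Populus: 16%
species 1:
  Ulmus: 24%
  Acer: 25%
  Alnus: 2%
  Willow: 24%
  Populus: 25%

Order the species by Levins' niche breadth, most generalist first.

Convert percentages to proportions (divide by 100).
Σp_4ᵢ² = 0.02² + 0.11² + 0.28² + 0.02² + 0.57² = 0.0004 + 0.0121 + 0.0784 + 0.0004 + 0.3249 = 0.4162
B_4 = 1 / 0.4162 = 2.4027
Σp_3ᵢ² = 0.27² + 0.02² + 0.34² + 0.21² + 0.16² = 0.0729 + 0.0004 + 0.1156 + 0.0441 + 0.0256 = 0.2586
B_3 = 1 / 0.2586 = 3.8670
Σp_1ᵢ² = 0.24² + 0.25² + 0.02² + 0.24² + 0.25² = 0.0576 + 0.0625 + 0.0004 + 0.0576 + 0.0625 = 0.2406
B_1 = 1 / 0.2406 = 4.1563
Ranking by B (broadest → narrowest): species 1 (4.16) > species 3 (3.87) > species 4 (2.40)

species 1 > species 3 > species 4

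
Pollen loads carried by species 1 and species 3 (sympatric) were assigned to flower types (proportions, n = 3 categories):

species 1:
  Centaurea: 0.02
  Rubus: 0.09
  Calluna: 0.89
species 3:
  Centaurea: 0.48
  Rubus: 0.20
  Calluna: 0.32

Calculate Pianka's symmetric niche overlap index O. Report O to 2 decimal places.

0.57

Σ p₁ᵢp₂ᵢ = 0.0096 + 0.0180 + 0.2848 = 0.3124
Σp_1ᵢ² = 0.02² + 0.09² + 0.89² = 0.0004 + 0.0081 + 0.7921 = 0.8006
Σp_2ᵢ² = 0.48² + 0.20² + 0.32² = 0.2304 + 0.0400 + 0.1024 = 0.3728
O = 0.3124 / √(0.8006 × 0.3728) = 0.3124 / 0.54632 = 0.5718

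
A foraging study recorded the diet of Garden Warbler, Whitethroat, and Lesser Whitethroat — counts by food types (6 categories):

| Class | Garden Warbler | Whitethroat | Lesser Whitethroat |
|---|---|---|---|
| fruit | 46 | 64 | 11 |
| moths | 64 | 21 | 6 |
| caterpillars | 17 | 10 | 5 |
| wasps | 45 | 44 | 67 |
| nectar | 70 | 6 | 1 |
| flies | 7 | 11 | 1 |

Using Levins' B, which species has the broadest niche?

Garden Warbler

Proportions for Garden Warbler (n=249): 46/249=0.1847, 64/249=0.2570, 17/249=0.0683, 45/249=0.1807, 70/249=0.2811, 7/249=0.0281
Proportions for Whitethroat (n=156): 64/156=0.4103, 21/156=0.1346, 10/156=0.0641, 44/156=0.2821, 6/156=0.0385, 11/156=0.0705
Proportions for Lesser Whitethroat (n=91): 11/91=0.1209, 6/91=0.0659, 5/91=0.0549, 67/91=0.7363, 1/91=0.0110, 1/91=0.0110
Σp_Gardᵢ² = 0.1847² + 0.2570² + 0.0683² + 0.1807² + 0.2811² + 0.0281² = 0.034114 + 0.066049 + 0.004665 + 0.032652 + 0.079017 + 0.000790 = 0.217287
B_Gard = 1 / 0.217287 = 4.6022
Σp_Whitᵢ² = 0.4103² + 0.1346² + 0.0641² + 0.2821² + 0.0385² + 0.0705² = 0.168346 + 0.018117 + 0.004109 + 0.079580 + 0.001482 + 0.004970 = 0.276604
B_Whit = 1 / 0.276604 = 3.6153
Σp_Lessᵢ² = 0.1209² + 0.0659² + 0.0549² + 0.7363² + 0.0110² + 0.0110² = 0.014617 + 0.004343 + 0.003014 + 0.542138 + 0.000121 + 0.000121 = 0.564354
B_Less = 1 / 0.564354 = 1.7719
Highest B → broadest niche (most generalist): Garden Warbler (B = 4.60).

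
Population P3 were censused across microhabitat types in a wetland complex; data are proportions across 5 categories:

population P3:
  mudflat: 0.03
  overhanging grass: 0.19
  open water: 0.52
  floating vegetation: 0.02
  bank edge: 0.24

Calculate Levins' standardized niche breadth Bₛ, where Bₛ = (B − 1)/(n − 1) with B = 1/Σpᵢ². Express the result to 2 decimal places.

Σpᵢ² = 0.03² + 0.19² + 0.52² + 0.02² + 0.24² = 0.0009 + 0.0361 + 0.2704 + 0.0004 + 0.0576 = 0.3654
B = 1 / 0.3654 = 2.7367
Bₛ = (B − 1)/(n − 1) = (2.7367 − 1)/(5 − 1) = 1.7367/4 = 0.4342

0.43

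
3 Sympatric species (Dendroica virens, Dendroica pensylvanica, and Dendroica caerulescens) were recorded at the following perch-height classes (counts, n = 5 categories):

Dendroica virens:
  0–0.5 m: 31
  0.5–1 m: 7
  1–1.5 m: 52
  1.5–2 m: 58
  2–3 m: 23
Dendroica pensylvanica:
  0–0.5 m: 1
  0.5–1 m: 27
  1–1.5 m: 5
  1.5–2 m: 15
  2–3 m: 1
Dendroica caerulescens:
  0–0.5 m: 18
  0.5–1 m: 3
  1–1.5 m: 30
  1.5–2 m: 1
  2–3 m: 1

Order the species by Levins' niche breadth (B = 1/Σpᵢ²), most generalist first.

Proportions for Dendroica virens (n=171): 31/171=0.1813, 7/171=0.0409, 52/171=0.3041, 58/171=0.3392, 23/171=0.1345
Proportions for Dendroica pensylvanica (n=49): 1/49=0.0204, 27/49=0.5510, 5/49=0.1020, 15/49=0.3061, 1/49=0.0204
Proportions for Dendroica caerulescens (n=53): 18/53=0.3396, 3/53=0.0566, 30/53=0.5660, 1/53=0.0189, 1/53=0.0189
Σp_vireᵢ² = 0.1813² + 0.0409² + 0.3041² + 0.3392² + 0.1345² = 0.032870 + 0.001673 + 0.092477 + 0.115057 + 0.018090 = 0.260167
B_vire = 1 / 0.260167 = 3.8437
Σp_pensᵢ² = 0.0204² + 0.5510² + 0.1020² + 0.3061² + 0.0204² = 0.000416 + 0.303601 + 0.010404 + 0.093697 + 0.000416 = 0.408534
B_pens = 1 / 0.408534 = 2.4478
Σp_caerᵢ² = 0.3396² + 0.0566² + 0.5660² + 0.0189² + 0.0189² = 0.115328 + 0.003204 + 0.320356 + 0.000357 + 0.000357 = 0.439602
B_caer = 1 / 0.439602 = 2.2748
Ranking by B (broadest → narrowest): Dendroica virens (3.84) > Dendroica pensylvanica (2.45) > Dendroica caerulescens (2.27)

Dendroica virens > Dendroica pensylvanica > Dendroica caerulescens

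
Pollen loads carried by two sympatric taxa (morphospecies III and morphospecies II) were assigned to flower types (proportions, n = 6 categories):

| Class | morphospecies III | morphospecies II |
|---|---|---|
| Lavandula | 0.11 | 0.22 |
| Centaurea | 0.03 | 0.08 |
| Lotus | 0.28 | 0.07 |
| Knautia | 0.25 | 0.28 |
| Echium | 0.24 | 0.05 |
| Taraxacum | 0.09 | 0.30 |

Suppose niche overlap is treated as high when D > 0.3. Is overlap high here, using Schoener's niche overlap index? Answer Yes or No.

Yes

Σ|p₁ᵢ − p₂ᵢ| = 0.11 + 0.05 + 0.21 + 0.03 + 0.19 + 0.21 = 0.80
D = 1 − ½ × 0.80 = 1 − 0.400 = 0.6000
D = 0.6000 > 0.3 → Yes.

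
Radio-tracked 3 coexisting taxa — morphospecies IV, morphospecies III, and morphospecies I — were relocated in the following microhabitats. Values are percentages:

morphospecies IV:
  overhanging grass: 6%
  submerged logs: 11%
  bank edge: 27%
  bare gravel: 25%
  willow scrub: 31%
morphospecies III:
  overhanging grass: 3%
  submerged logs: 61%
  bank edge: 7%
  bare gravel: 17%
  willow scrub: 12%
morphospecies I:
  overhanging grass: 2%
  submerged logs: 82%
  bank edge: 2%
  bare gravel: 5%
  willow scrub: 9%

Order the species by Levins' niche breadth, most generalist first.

morphospecies IV > morphospecies III > morphospecies I

Convert percentages to proportions (divide by 100).
Σp_IVᵢ² = 0.06² + 0.11² + 0.27² + 0.25² + 0.31² = 0.0036 + 0.0121 + 0.0729 + 0.0625 + 0.0961 = 0.2472
B_IV = 1 / 0.2472 = 4.0453
Σp_IIIᵢ² = 0.03² + 0.61² + 0.07² + 0.17² + 0.12² = 0.0009 + 0.3721 + 0.0049 + 0.0289 + 0.0144 = 0.4212
B_III = 1 / 0.4212 = 2.3742
Σp_Iᵢ² = 0.02² + 0.82² + 0.02² + 0.05² + 0.09² = 0.0004 + 0.6724 + 0.0004 + 0.0025 + 0.0081 = 0.6838
B_I = 1 / 0.6838 = 1.4624
Ranking by B (broadest → narrowest): morphospecies IV (4.05) > morphospecies III (2.37) > morphospecies I (1.46)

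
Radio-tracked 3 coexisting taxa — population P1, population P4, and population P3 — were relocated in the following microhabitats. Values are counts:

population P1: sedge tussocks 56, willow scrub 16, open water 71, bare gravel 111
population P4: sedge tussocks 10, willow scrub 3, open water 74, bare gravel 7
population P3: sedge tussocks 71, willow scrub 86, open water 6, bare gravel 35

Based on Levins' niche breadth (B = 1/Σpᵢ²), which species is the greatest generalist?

population P1

Proportions for population P1 (n=254): 56/254=0.2205, 16/254=0.0630, 71/254=0.2795, 111/254=0.4370
Proportions for population P4 (n=94): 10/94=0.1064, 3/94=0.0319, 74/94=0.7872, 7/94=0.0745
Proportions for population P3 (n=198): 71/198=0.3586, 86/198=0.4343, 6/198=0.0303, 35/198=0.1768
Σp_P1ᵢ² = 0.2205² + 0.0630² + 0.2795² + 0.4370² = 0.048620 + 0.003969 + 0.078120 + 0.190969 = 0.321678
B_P1 = 1 / 0.321678 = 3.1087
Σp_P4ᵢ² = 0.1064² + 0.0319² + 0.7872² + 0.0745² = 0.011321 + 0.001018 + 0.619684 + 0.005550 = 0.637573
B_P4 = 1 / 0.637573 = 1.5684
Σp_P3ᵢ² = 0.3586² + 0.4343² + 0.0303² + 0.1768² = 0.128594 + 0.188616 + 0.000918 + 0.031258 = 0.349386
B_P3 = 1 / 0.349386 = 2.8622
Highest B → broadest niche (most generalist): population P1 (B = 3.11).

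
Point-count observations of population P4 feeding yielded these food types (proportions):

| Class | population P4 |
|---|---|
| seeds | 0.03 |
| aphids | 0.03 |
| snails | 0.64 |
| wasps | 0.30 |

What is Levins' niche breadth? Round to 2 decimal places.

1.99

Σpᵢ² = 0.03² + 0.03² + 0.64² + 0.30² = 0.0009 + 0.0009 + 0.4096 + 0.0900 = 0.5014
B = 1 / 0.5014 = 1.9944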